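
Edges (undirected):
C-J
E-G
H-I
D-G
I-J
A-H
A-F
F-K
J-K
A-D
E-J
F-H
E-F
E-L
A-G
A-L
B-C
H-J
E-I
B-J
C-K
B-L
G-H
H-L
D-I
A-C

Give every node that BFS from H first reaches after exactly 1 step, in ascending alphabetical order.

Level 0: H
Level 1: A, F, G, I, J, L
Level 2: B, C, D, E, K

A, F, G, I, J, L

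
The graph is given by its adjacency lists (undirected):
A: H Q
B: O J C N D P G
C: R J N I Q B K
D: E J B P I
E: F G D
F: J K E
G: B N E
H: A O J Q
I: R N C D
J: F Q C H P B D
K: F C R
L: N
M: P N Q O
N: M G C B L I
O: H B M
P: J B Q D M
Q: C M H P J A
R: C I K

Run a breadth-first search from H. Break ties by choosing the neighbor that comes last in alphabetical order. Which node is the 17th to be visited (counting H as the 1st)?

Visit H; enqueue Q, O, J, A → queue [Q, O, J, A]
Visit Q; enqueue P, M, C → queue [O, J, A, P, M, C]
Visit O; enqueue B → queue [J, A, P, M, C, B]
Visit J; enqueue F, D → queue [A, P, M, C, B, F, D]
Visit A → queue [P, M, C, B, F, D]
Visit P → queue [M, C, B, F, D]
Visit M; enqueue N → queue [C, B, F, D, N]
Visit C; enqueue R, K, I → queue [B, F, D, N, R, K, I]
Visit B; enqueue G → queue [F, D, N, R, K, I, G]
Visit F; enqueue E → queue [D, N, R, K, I, G, E]
Visit D → queue [N, R, K, I, G, E]
Visit N; enqueue L → queue [R, K, I, G, E, L]
Visit R → queue [K, I, G, E, L]
Visit K → queue [I, G, E, L]
Visit I → queue [G, E, L]
Visit G → queue [E, L]
Visit E → queue [L]
Visit L → queue []

Visit order: H, Q, O, J, A, P, M, C, B, F, D, N, R, K, I, G, E, L

E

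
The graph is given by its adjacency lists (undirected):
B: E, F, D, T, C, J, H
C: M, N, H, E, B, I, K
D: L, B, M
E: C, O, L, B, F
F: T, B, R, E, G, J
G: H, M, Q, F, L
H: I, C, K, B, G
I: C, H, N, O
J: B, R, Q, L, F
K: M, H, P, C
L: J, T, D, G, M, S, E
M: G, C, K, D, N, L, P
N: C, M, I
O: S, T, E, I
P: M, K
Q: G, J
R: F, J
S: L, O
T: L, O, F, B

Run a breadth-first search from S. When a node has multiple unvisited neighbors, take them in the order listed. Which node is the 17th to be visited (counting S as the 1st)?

Visit S; enqueue L, O → queue [L, O]
Visit L; enqueue J, T, D, G, M, E → queue [O, J, T, D, G, M, E]
Visit O; enqueue I → queue [J, T, D, G, M, E, I]
Visit J; enqueue B, R, Q, F → queue [T, D, G, M, E, I, B, R, Q, F]
Visit T → queue [D, G, M, E, I, B, R, Q, F]
Visit D → queue [G, M, E, I, B, R, Q, F]
Visit G; enqueue H → queue [M, E, I, B, R, Q, F, H]
Visit M; enqueue C, K, N, P → queue [E, I, B, R, Q, F, H, C, K, N, P]
Visit E → queue [I, B, R, Q, F, H, C, K, N, P]
Visit I → queue [B, R, Q, F, H, C, K, N, P]
Visit B → queue [R, Q, F, H, C, K, N, P]
Visit R → queue [Q, F, H, C, K, N, P]
Visit Q → queue [F, H, C, K, N, P]
Visit F → queue [H, C, K, N, P]
Visit H → queue [C, K, N, P]
Visit C → queue [K, N, P]
Visit K → queue [N, P]
Visit N → queue [P]
Visit P → queue []

Visit order: S, L, O, J, T, D, G, M, E, I, B, R, Q, F, H, C, K, N, P

K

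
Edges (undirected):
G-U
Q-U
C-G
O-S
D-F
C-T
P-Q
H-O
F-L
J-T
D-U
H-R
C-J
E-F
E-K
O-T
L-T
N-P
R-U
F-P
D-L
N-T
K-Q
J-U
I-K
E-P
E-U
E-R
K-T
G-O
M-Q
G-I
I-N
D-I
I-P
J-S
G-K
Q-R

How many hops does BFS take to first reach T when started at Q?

2

Level 0: Q
Level 1: K, M, P, R, U
Level 2: D, E, F, G, H, I, J, N, T
Level 3: C, L, O, S
T first appears at level 2.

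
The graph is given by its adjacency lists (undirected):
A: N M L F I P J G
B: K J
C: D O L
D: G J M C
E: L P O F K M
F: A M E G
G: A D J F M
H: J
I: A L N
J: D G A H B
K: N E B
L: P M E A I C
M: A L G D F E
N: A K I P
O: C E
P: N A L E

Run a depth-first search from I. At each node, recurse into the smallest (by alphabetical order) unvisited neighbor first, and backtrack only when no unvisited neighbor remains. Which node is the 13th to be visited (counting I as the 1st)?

P

Visit I
I → A
A → F
F → E
E → K
K → B
B → J
J → D
D → C
C → L
L → M
M → G
L → P
P → N
C → O
J → H

Visit order: I, A, F, E, K, B, J, D, C, L, M, G, P, N, O, H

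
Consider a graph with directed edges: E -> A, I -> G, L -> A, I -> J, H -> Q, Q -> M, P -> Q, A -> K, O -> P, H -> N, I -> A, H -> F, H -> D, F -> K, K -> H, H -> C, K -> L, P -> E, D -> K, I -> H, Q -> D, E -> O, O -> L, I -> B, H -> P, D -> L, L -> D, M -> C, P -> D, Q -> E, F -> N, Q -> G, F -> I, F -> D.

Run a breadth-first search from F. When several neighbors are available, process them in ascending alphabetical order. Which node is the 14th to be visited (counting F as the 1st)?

Q

Visit F; enqueue D, I, K, N → queue [D, I, K, N]
Visit D; enqueue L → queue [I, K, N, L]
Visit I; enqueue A, B, G, H, J → queue [K, N, L, A, B, G, H, J]
Visit K → queue [N, L, A, B, G, H, J]
Visit N → queue [L, A, B, G, H, J]
Visit L → queue [A, B, G, H, J]
Visit A → queue [B, G, H, J]
Visit B → queue [G, H, J]
Visit G → queue [H, J]
Visit H; enqueue C, P, Q → queue [J, C, P, Q]
Visit J → queue [C, P, Q]
Visit C → queue [P, Q]
Visit P; enqueue E → queue [Q, E]
Visit Q; enqueue M → queue [E, M]
Visit E; enqueue O → queue [M, O]
Visit M → queue [O]
Visit O → queue []

Visit order: F, D, I, K, N, L, A, B, G, H, J, C, P, Q, E, M, O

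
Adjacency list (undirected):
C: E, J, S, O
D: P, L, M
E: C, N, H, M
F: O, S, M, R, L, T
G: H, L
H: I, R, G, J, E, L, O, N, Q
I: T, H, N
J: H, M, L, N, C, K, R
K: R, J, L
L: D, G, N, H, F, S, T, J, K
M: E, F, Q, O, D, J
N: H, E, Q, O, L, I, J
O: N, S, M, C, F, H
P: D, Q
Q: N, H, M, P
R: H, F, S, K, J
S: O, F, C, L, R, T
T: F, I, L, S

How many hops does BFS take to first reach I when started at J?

Level 0: J
Level 1: C, H, K, L, M, N, R
Level 2: D, E, F, G, I, O, Q, S, T
Level 3: P
I first appears at level 2.

2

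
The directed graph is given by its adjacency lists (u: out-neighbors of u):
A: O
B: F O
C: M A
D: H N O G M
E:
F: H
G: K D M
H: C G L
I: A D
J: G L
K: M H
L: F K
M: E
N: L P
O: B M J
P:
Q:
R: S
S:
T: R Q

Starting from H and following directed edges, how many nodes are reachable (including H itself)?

15

BFS from H visits: H, C, G, L, A, M, D, K, F, O, E, N, B, J, P
Reachable nodes: 15 of 20 total.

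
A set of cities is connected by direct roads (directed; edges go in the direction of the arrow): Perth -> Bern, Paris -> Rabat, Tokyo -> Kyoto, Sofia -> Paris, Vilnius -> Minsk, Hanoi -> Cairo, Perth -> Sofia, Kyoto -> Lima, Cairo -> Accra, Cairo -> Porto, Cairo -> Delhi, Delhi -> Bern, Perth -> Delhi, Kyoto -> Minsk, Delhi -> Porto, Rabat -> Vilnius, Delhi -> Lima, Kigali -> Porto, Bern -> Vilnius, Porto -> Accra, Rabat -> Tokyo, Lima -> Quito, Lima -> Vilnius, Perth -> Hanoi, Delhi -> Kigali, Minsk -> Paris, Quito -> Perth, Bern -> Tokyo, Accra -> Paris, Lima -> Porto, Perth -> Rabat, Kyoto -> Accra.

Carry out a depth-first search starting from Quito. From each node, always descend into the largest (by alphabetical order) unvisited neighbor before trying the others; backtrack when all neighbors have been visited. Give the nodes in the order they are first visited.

Visit Quito
Quito → Perth
Perth → Sofia
Sofia → Paris
Paris → Rabat
Rabat → Vilnius
Vilnius → Minsk
Rabat → Tokyo
Tokyo → Kyoto
Kyoto → Lima
Lima → Porto
Porto → Accra
Perth → Hanoi
Hanoi → Cairo
Cairo → Delhi
Delhi → Kigali
Delhi → Bern

Quito, Perth, Sofia, Paris, Rabat, Vilnius, Minsk, Tokyo, Kyoto, Lima, Porto, Accra, Hanoi, Cairo, Delhi, Kigali, Bern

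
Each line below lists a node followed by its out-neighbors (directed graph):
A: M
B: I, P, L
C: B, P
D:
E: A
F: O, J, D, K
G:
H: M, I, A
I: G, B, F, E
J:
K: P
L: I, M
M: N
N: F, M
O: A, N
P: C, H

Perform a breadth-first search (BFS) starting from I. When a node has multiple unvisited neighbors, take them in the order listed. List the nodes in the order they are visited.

I → G → B → F → E → P → L → O → J → D → K → A → C → H → M → N

Visit I; enqueue G, B, F, E → queue [G, B, F, E]
Visit G → queue [B, F, E]
Visit B; enqueue P, L → queue [F, E, P, L]
Visit F; enqueue O, J, D, K → queue [E, P, L, O, J, D, K]
Visit E; enqueue A → queue [P, L, O, J, D, K, A]
Visit P; enqueue C, H → queue [L, O, J, D, K, A, C, H]
Visit L; enqueue M → queue [O, J, D, K, A, C, H, M]
Visit O; enqueue N → queue [J, D, K, A, C, H, M, N]
Visit J → queue [D, K, A, C, H, M, N]
Visit D → queue [K, A, C, H, M, N]
Visit K → queue [A, C, H, M, N]
Visit A → queue [C, H, M, N]
Visit C → queue [H, M, N]
Visit H → queue [M, N]
Visit M → queue [N]
Visit N → queue []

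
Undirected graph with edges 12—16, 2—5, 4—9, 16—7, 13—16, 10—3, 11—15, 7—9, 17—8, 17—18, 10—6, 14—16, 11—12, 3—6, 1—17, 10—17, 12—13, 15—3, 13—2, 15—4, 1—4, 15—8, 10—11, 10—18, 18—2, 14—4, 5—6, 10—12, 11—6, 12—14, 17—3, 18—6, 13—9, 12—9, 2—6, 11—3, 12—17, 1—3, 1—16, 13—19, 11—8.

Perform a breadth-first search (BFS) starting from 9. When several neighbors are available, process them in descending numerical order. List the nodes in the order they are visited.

9 13 12 7 4 19 16 2 17 14 11 10 15 1 18 6 5 8 3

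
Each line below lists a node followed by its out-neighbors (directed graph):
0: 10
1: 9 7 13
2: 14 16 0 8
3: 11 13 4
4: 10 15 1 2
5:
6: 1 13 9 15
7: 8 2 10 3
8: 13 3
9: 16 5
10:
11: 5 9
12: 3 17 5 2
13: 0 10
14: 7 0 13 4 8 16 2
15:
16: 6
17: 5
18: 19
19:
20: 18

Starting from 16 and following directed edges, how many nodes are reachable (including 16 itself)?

BFS from 16 visits: 16, 6, 1, 9, 13, 15, 7, 5, 0, 10, 2, 3, 8, 14, 4, 11
Reachable nodes: 16 of 21 total.

16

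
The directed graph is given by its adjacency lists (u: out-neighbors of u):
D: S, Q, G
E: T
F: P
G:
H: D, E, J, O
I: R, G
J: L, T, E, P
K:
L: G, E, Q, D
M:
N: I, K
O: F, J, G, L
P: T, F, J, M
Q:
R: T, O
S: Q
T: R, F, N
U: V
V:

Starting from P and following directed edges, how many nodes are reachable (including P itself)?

16

BFS from P visits: P, T, F, J, M, R, N, L, E, O, I, K, G, Q, D, S
Reachable nodes: 16 of 19 total.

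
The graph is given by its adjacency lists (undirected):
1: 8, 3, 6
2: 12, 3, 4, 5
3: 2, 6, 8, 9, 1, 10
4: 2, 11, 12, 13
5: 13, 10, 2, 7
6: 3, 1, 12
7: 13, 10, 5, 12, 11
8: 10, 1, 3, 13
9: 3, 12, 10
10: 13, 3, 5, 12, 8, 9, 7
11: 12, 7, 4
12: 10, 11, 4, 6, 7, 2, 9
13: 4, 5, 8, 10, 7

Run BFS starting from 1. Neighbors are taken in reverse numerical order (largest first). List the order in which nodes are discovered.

Visit 1; enqueue 8, 6, 3 → queue [8, 6, 3]
Visit 8; enqueue 13, 10 → queue [6, 3, 13, 10]
Visit 6; enqueue 12 → queue [3, 13, 10, 12]
Visit 3; enqueue 9, 2 → queue [13, 10, 12, 9, 2]
Visit 13; enqueue 7, 5, 4 → queue [10, 12, 9, 2, 7, 5, 4]
Visit 10 → queue [12, 9, 2, 7, 5, 4]
Visit 12; enqueue 11 → queue [9, 2, 7, 5, 4, 11]
Visit 9 → queue [2, 7, 5, 4, 11]
Visit 2 → queue [7, 5, 4, 11]
Visit 7 → queue [5, 4, 11]
Visit 5 → queue [4, 11]
Visit 4 → queue [11]
Visit 11 → queue []

1, 8, 6, 3, 13, 10, 12, 9, 2, 7, 5, 4, 11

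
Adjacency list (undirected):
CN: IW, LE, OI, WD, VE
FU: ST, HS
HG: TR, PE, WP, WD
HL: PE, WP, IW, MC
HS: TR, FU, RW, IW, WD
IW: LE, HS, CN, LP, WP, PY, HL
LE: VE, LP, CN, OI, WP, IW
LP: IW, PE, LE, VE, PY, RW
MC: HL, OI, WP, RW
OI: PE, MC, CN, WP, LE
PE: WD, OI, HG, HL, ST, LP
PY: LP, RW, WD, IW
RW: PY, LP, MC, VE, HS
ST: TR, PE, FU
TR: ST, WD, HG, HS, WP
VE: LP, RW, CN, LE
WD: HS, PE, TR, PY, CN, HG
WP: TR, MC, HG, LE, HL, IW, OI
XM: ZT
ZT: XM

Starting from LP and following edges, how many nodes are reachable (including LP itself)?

BFS from LP visits: LP, IW, LE, PE, PY, RW, VE, CN, HL, HS, WP, OI, HG, ST, WD, MC, FU, TR
Reachable nodes: 18 of 20 total.

18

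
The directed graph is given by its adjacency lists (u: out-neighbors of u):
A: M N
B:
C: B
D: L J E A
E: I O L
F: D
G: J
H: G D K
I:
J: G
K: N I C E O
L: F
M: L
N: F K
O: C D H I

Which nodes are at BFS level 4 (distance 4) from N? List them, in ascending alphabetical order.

Level 0: N
Level 1: F, K
Level 2: C, D, E, I, O
Level 3: A, B, H, J, L
Level 4: G, M

G, M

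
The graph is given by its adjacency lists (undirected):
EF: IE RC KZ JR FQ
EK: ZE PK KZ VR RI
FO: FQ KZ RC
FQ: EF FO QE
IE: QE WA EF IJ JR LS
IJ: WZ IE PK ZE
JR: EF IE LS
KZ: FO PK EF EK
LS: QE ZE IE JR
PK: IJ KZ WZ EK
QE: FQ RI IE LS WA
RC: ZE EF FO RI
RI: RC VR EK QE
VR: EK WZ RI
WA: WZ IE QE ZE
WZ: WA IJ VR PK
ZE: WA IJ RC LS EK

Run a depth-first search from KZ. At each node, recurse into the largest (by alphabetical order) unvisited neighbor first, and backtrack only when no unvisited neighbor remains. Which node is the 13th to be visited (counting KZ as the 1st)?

IE

Visit KZ
KZ → PK
PK → WZ
WZ → WA
WA → ZE
ZE → RC
RC → RI
RI → VR
VR → EK
RI → QE
QE → LS
LS → JR
JR → IE
IE → IJ
IE → EF
EF → FQ
FQ → FO

Visit order: KZ, PK, WZ, WA, ZE, RC, RI, VR, EK, QE, LS, JR, IE, IJ, EF, FQ, FO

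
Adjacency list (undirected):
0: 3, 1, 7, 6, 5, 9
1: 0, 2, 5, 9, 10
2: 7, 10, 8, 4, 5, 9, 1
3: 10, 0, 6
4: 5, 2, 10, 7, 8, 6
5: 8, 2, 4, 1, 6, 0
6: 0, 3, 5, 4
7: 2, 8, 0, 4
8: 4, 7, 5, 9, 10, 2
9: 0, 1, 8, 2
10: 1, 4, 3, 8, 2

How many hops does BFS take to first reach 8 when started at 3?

2

Level 0: 3
Level 1: 0, 6, 10
Level 2: 1, 2, 4, 5, 7, 8, 9
8 first appears at level 2.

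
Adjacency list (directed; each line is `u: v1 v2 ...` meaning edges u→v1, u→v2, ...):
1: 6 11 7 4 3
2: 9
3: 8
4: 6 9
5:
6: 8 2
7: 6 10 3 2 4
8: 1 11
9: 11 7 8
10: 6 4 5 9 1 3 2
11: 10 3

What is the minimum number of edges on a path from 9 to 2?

2

Level 0: 9
Level 1: 7, 8, 11
Level 2: 1, 2, 3, 4, 6, 10
Level 3: 5
2 first appears at level 2.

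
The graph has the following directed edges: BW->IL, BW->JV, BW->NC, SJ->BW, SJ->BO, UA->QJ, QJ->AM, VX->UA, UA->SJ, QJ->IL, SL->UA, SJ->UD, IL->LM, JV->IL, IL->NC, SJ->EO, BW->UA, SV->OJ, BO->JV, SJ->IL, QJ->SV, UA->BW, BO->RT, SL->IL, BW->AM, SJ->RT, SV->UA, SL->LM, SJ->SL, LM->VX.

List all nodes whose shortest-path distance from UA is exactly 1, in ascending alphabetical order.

Level 0: UA
Level 1: BW, QJ, SJ
Level 2: AM, BO, EO, IL, JV, NC, RT, SL, SV, UD
Level 3: LM, OJ
Level 4: VX

BW, QJ, SJ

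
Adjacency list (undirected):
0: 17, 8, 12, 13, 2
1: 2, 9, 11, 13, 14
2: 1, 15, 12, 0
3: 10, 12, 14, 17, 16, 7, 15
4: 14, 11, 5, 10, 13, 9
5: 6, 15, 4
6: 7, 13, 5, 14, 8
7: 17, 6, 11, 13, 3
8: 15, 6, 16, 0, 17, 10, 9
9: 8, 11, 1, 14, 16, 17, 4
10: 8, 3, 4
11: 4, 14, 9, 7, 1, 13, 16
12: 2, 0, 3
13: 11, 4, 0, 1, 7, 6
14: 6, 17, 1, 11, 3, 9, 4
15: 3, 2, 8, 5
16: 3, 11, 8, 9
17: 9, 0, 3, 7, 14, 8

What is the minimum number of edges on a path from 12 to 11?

3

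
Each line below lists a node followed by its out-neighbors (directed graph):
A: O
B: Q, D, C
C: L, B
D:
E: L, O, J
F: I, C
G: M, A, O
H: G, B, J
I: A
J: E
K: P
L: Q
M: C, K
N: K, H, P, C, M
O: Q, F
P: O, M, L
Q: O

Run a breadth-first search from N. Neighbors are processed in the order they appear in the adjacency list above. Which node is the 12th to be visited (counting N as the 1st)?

Visit N; enqueue K, H, P, C, M → queue [K, H, P, C, M]
Visit K → queue [H, P, C, M]
Visit H; enqueue G, B, J → queue [P, C, M, G, B, J]
Visit P; enqueue O, L → queue [C, M, G, B, J, O, L]
Visit C → queue [M, G, B, J, O, L]
Visit M → queue [G, B, J, O, L]
Visit G; enqueue A → queue [B, J, O, L, A]
Visit B; enqueue Q, D → queue [J, O, L, A, Q, D]
Visit J; enqueue E → queue [O, L, A, Q, D, E]
Visit O; enqueue F → queue [L, A, Q, D, E, F]
Visit L → queue [A, Q, D, E, F]
Visit A → queue [Q, D, E, F]
Visit Q → queue [D, E, F]
Visit D → queue [E, F]
Visit E → queue [F]
Visit F; enqueue I → queue [I]
Visit I → queue []

Visit order: N, K, H, P, C, M, G, B, J, O, L, A, Q, D, E, F, I

A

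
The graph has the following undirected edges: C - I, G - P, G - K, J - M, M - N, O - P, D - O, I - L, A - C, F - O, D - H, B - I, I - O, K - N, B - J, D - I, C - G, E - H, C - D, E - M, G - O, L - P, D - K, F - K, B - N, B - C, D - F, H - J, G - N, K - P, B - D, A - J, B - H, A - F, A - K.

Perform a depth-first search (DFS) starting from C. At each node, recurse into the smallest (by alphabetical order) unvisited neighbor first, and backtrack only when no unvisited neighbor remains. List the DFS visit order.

Visit C
C → A
A → F
F → D
D → B
B → H
H → E
E → M
M → J
M → N
N → G
G → K
K → P
P → L
L → I
I → O

C, A, F, D, B, H, E, M, J, N, G, K, P, L, I, O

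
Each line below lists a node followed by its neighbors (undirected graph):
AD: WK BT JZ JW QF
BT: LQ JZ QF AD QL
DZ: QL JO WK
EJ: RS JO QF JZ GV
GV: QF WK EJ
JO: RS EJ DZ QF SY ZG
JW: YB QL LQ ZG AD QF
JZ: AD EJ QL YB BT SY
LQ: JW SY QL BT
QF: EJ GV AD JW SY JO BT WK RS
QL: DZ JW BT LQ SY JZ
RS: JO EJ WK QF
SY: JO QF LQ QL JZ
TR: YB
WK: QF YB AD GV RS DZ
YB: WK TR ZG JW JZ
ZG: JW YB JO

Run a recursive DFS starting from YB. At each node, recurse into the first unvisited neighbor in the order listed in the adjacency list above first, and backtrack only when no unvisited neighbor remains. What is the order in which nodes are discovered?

YB WK QF EJ RS JO DZ QL JW LQ SY JZ AD BT ZG GV TR

Visit YB
YB → WK
WK → QF
QF → EJ
EJ → RS
RS → JO
JO → DZ
DZ → QL
QL → JW
JW → LQ
LQ → SY
SY → JZ
JZ → AD
AD → BT
JW → ZG
EJ → GV
YB → TR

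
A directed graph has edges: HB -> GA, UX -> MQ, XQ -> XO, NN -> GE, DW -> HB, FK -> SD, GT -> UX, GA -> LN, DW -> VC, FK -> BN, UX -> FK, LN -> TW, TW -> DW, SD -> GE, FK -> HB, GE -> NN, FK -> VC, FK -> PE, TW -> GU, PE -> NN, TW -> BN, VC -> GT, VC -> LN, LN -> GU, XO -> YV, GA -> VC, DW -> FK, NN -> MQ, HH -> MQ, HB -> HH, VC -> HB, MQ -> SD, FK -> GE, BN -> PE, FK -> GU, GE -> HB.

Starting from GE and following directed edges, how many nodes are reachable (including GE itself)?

17

BFS from GE visits: GE, NN, HB, MQ, HH, GA, SD, VC, LN, GT, TW, GU, UX, DW, BN, FK, PE
Reachable nodes: 17 of 20 total.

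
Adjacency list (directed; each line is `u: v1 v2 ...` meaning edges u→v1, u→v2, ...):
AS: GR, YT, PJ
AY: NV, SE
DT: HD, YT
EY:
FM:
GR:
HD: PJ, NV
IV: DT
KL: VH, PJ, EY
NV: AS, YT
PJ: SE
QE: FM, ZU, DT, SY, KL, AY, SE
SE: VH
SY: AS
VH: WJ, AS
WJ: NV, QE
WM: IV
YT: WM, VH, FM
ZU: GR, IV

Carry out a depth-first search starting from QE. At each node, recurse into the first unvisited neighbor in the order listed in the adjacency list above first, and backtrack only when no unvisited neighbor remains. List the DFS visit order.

QE, FM, ZU, GR, IV, DT, HD, PJ, SE, VH, WJ, NV, AS, YT, WM, SY, KL, EY, AY

Visit QE
QE → FM
QE → ZU
ZU → GR
ZU → IV
IV → DT
DT → HD
HD → PJ
PJ → SE
SE → VH
VH → WJ
WJ → NV
NV → AS
AS → YT
YT → WM
QE → SY
QE → KL
KL → EY
QE → AY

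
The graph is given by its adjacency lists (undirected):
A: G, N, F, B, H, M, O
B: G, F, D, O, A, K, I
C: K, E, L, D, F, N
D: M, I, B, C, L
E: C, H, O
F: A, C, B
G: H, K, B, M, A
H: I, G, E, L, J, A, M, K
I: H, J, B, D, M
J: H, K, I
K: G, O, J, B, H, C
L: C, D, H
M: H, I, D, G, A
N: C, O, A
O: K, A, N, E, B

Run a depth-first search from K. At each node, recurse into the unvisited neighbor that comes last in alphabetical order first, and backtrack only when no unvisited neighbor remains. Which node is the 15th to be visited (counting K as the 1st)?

Visit K
K → O
O → N
N → C
C → L
L → H
H → M
M → I
I → J
I → D
D → B
B → G
G → A
A → F
H → E

Visit order: K, O, N, C, L, H, M, I, J, D, B, G, A, F, E

E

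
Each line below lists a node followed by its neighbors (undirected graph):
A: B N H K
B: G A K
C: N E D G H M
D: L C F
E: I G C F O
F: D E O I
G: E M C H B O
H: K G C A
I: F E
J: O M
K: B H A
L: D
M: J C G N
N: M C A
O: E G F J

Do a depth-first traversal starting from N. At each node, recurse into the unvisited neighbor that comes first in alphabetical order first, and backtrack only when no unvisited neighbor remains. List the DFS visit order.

N A B G C D F E I O J M L H K

Visit N
N → A
A → B
B → G
G → C
C → D
D → F
F → E
E → I
E → O
O → J
J → M
D → L
C → H
H → K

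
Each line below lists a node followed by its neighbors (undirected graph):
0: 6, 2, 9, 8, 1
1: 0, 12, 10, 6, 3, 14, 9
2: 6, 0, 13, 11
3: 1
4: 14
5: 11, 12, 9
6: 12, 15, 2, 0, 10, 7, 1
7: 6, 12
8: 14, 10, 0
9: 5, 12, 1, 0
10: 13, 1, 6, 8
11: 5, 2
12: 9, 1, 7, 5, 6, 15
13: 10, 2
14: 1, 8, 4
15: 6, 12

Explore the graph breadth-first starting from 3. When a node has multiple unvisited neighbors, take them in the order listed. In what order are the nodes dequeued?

3 1 0 12 10 6 14 9 2 8 7 5 15 13 4 11

Visit 3; enqueue 1 → queue [1]
Visit 1; enqueue 0, 12, 10, 6, 14, 9 → queue [0, 12, 10, 6, 14, 9]
Visit 0; enqueue 2, 8 → queue [12, 10, 6, 14, 9, 2, 8]
Visit 12; enqueue 7, 5, 15 → queue [10, 6, 14, 9, 2, 8, 7, 5, 15]
Visit 10; enqueue 13 → queue [6, 14, 9, 2, 8, 7, 5, 15, 13]
Visit 6 → queue [14, 9, 2, 8, 7, 5, 15, 13]
Visit 14; enqueue 4 → queue [9, 2, 8, 7, 5, 15, 13, 4]
Visit 9 → queue [2, 8, 7, 5, 15, 13, 4]
Visit 2; enqueue 11 → queue [8, 7, 5, 15, 13, 4, 11]
Visit 8 → queue [7, 5, 15, 13, 4, 11]
Visit 7 → queue [5, 15, 13, 4, 11]
Visit 5 → queue [15, 13, 4, 11]
Visit 15 → queue [13, 4, 11]
Visit 13 → queue [4, 11]
Visit 4 → queue [11]
Visit 11 → queue []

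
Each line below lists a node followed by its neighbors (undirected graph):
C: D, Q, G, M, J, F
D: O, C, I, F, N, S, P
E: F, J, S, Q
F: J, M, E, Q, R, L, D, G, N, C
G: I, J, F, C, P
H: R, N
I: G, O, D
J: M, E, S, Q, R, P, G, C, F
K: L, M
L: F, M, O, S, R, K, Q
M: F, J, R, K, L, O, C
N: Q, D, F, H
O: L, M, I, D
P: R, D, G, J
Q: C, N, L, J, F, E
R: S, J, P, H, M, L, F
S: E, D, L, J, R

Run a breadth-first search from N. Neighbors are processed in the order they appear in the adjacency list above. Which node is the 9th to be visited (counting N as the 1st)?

E

Visit N; enqueue Q, D, F, H → queue [Q, D, F, H]
Visit Q; enqueue C, L, J, E → queue [D, F, H, C, L, J, E]
Visit D; enqueue O, I, S, P → queue [F, H, C, L, J, E, O, I, S, P]
Visit F; enqueue M, R, G → queue [H, C, L, J, E, O, I, S, P, M, R, G]
Visit H → queue [C, L, J, E, O, I, S, P, M, R, G]
Visit C → queue [L, J, E, O, I, S, P, M, R, G]
Visit L; enqueue K → queue [J, E, O, I, S, P, M, R, G, K]
Visit J → queue [E, O, I, S, P, M, R, G, K]
Visit E → queue [O, I, S, P, M, R, G, K]
Visit O → queue [I, S, P, M, R, G, K]
Visit I → queue [S, P, M, R, G, K]
Visit S → queue [P, M, R, G, K]
Visit P → queue [M, R, G, K]
Visit M → queue [R, G, K]
Visit R → queue [G, K]
Visit G → queue [K]
Visit K → queue []

Visit order: N, Q, D, F, H, C, L, J, E, O, I, S, P, M, R, G, K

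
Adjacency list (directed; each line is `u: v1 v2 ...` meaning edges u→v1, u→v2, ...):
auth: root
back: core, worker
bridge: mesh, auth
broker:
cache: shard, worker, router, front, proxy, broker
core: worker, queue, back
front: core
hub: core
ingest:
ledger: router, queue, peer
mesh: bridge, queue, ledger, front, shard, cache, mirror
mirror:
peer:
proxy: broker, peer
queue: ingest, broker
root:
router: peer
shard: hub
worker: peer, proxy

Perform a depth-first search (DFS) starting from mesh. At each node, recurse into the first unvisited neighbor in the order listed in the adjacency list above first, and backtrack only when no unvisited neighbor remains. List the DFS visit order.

mesh -> bridge -> auth -> root -> queue -> ingest -> broker -> ledger -> router -> peer -> front -> core -> worker -> proxy -> back -> shard -> hub -> cache -> mirror

Visit mesh
mesh → bridge
bridge → auth
auth → root
mesh → queue
queue → ingest
queue → broker
mesh → ledger
ledger → router
router → peer
mesh → front
front → core
core → worker
worker → proxy
core → back
mesh → shard
shard → hub
mesh → cache
mesh → mirror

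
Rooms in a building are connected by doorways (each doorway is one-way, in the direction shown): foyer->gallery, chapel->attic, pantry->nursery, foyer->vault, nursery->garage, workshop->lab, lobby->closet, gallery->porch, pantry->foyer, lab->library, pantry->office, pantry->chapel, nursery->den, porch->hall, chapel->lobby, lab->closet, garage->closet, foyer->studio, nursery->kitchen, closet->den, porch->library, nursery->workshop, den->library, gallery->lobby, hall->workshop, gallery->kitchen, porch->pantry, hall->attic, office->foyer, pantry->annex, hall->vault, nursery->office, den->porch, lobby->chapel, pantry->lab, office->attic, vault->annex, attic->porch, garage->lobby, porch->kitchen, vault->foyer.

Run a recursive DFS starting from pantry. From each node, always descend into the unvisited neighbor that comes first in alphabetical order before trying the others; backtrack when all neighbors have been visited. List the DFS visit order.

pantry, annex, chapel, attic, porch, hall, vault, foyer, gallery, kitchen, lobby, closet, den, library, studio, workshop, lab, nursery, garage, office

Visit pantry
pantry → annex
pantry → chapel
chapel → attic
attic → porch
porch → hall
hall → vault
vault → foyer
foyer → gallery
gallery → kitchen
gallery → lobby
lobby → closet
closet → den
den → library
foyer → studio
hall → workshop
workshop → lab
pantry → nursery
nursery → garage
nursery → office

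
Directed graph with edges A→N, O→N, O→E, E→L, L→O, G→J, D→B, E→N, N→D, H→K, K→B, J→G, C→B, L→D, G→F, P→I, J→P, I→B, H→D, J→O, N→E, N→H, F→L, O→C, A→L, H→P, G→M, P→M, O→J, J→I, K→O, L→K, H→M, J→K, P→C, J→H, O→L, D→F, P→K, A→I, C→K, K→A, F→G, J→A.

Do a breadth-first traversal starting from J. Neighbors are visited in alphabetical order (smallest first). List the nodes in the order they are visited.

J → A → G → H → I → K → O → P → L → N → F → M → D → B → C → E

Visit J; enqueue A, G, H, I, K, O, P → queue [A, G, H, I, K, O, P]
Visit A; enqueue L, N → queue [G, H, I, K, O, P, L, N]
Visit G; enqueue F, M → queue [H, I, K, O, P, L, N, F, M]
Visit H; enqueue D → queue [I, K, O, P, L, N, F, M, D]
Visit I; enqueue B → queue [K, O, P, L, N, F, M, D, B]
Visit K → queue [O, P, L, N, F, M, D, B]
Visit O; enqueue C, E → queue [P, L, N, F, M, D, B, C, E]
Visit P → queue [L, N, F, M, D, B, C, E]
Visit L → queue [N, F, M, D, B, C, E]
Visit N → queue [F, M, D, B, C, E]
Visit F → queue [M, D, B, C, E]
Visit M → queue [D, B, C, E]
Visit D → queue [B, C, E]
Visit B → queue [C, E]
Visit C → queue [E]
Visit E → queue []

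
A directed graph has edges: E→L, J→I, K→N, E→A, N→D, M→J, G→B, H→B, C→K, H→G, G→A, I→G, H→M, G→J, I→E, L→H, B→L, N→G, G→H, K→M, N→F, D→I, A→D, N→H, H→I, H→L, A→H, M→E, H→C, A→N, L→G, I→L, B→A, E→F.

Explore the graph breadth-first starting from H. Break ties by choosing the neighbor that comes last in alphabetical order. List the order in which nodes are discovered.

H -> M -> L -> I -> G -> C -> B -> J -> E -> A -> K -> F -> N -> D

Visit H; enqueue M, L, I, G, C, B → queue [M, L, I, G, C, B]
Visit M; enqueue J, E → queue [L, I, G, C, B, J, E]
Visit L → queue [I, G, C, B, J, E]
Visit I → queue [G, C, B, J, E]
Visit G; enqueue A → queue [C, B, J, E, A]
Visit C; enqueue K → queue [B, J, E, A, K]
Visit B → queue [J, E, A, K]
Visit J → queue [E, A, K]
Visit E; enqueue F → queue [A, K, F]
Visit A; enqueue N, D → queue [K, F, N, D]
Visit K → queue [F, N, D]
Visit F → queue [N, D]
Visit N → queue [D]
Visit D → queue []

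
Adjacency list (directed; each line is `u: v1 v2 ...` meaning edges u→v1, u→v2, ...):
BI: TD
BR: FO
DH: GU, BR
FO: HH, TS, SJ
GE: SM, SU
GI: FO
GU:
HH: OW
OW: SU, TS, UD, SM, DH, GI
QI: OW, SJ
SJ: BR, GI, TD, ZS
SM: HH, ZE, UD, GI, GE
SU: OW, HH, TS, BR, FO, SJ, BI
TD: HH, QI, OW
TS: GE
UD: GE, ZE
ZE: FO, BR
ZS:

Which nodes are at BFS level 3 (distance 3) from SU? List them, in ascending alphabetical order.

Level 0: SU
Level 1: BI, BR, FO, HH, OW, SJ, TS
Level 2: DH, GE, GI, SM, TD, UD, ZS
Level 3: GU, QI, ZE

GU, QI, ZE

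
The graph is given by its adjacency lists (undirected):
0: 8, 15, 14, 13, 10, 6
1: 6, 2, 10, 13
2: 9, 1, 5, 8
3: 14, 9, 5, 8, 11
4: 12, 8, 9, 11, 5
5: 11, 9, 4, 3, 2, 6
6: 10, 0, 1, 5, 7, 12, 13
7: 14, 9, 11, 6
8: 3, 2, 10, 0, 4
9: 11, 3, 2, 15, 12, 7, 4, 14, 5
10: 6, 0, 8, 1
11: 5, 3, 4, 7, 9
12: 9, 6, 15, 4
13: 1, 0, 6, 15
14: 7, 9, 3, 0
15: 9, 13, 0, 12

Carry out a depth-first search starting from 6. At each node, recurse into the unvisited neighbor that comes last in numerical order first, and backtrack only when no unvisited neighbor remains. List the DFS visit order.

Visit 6
6 → 13
13 → 15
15 → 12
12 → 9
9 → 14
14 → 7
7 → 11
11 → 5
5 → 4
4 → 8
8 → 10
10 → 1
1 → 2
10 → 0
8 → 3

6, 13, 15, 12, 9, 14, 7, 11, 5, 4, 8, 10, 1, 2, 0, 3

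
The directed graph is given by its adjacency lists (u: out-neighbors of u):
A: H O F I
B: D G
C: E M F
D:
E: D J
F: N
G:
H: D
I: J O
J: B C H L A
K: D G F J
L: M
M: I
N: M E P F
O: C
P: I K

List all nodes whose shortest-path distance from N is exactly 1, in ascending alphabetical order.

Level 0: N
Level 1: E, F, M, P
Level 2: D, I, J, K
Level 3: A, B, C, G, H, L, O

E, F, M, P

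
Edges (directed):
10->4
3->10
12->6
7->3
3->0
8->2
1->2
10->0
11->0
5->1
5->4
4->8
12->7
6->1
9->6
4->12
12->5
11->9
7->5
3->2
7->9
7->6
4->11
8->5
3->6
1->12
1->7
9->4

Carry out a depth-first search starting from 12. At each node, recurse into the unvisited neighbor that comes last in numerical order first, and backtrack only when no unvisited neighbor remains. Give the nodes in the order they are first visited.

12, 7, 9, 6, 1, 2, 4, 11, 0, 8, 5, 3, 10

Visit 12
12 → 7
7 → 9
9 → 6
6 → 1
1 → 2
9 → 4
4 → 11
11 → 0
4 → 8
8 → 5
7 → 3
3 → 10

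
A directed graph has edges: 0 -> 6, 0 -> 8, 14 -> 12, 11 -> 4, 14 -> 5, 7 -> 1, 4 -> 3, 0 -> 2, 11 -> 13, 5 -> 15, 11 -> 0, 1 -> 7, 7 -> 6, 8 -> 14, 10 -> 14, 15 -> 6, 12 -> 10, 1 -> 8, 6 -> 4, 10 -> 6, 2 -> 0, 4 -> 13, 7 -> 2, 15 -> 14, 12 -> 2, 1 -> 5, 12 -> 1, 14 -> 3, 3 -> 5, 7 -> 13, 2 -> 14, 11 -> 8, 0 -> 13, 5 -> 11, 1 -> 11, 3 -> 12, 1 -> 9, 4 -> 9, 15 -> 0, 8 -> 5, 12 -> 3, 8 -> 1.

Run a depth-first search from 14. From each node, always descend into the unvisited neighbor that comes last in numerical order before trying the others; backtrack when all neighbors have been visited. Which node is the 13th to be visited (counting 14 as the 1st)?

1

Visit 14
14 → 12
12 → 10
10 → 6
6 → 4
4 → 13
4 → 9
4 → 3
3 → 5
5 → 15
15 → 0
0 → 8
8 → 1
1 → 11
1 → 7
7 → 2

Visit order: 14, 12, 10, 6, 4, 13, 9, 3, 5, 15, 0, 8, 1, 11, 7, 2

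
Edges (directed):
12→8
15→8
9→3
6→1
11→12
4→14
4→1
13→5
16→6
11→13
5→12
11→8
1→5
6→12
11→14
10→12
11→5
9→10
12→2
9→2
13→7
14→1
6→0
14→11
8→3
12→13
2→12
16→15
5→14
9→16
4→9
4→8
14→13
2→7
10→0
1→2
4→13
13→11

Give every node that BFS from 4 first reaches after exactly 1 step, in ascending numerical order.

Level 0: 4
Level 1: 1, 8, 9, 13, 14
Level 2: 2, 3, 5, 7, 10, 11, 16
Level 3: 0, 6, 12, 15

1, 8, 9, 13, 14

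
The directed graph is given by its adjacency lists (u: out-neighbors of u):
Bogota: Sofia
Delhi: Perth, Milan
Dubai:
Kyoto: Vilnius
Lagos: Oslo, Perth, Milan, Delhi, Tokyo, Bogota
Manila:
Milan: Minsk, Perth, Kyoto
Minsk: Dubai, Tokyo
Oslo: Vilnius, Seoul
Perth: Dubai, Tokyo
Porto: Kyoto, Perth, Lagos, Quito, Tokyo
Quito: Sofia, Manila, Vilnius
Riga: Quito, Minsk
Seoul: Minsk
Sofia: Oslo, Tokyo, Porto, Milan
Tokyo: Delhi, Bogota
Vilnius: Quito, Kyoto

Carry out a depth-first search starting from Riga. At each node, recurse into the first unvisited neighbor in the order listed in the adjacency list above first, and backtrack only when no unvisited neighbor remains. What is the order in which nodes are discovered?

Visit Riga
Riga → Quito
Quito → Sofia
Sofia → Oslo
Oslo → Vilnius
Vilnius → Kyoto
Oslo → Seoul
Seoul → Minsk
Minsk → Dubai
Minsk → Tokyo
Tokyo → Delhi
Delhi → Perth
Delhi → Milan
Tokyo → Bogota
Sofia → Porto
Porto → Lagos
Quito → Manila

Riga, Quito, Sofia, Oslo, Vilnius, Kyoto, Seoul, Minsk, Dubai, Tokyo, Delhi, Perth, Milan, Bogota, Porto, Lagos, Manila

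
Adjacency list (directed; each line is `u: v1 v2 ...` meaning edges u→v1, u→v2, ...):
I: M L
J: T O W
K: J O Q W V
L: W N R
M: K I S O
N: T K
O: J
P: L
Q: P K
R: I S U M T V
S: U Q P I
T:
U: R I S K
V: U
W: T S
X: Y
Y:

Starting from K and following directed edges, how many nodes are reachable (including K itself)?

15

BFS from K visits: K, W, V, Q, O, J, T, S, U, P, I, R, L, M, N
Reachable nodes: 15 of 17 total.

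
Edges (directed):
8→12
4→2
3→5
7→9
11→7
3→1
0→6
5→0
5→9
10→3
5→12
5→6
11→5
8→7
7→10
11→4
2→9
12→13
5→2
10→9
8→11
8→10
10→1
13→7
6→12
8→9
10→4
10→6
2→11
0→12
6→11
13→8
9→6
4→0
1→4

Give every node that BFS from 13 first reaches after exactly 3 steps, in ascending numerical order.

Level 0: 13
Level 1: 7, 8
Level 2: 9, 10, 11, 12
Level 3: 1, 3, 4, 5, 6
Level 4: 0, 2

1, 3, 4, 5, 6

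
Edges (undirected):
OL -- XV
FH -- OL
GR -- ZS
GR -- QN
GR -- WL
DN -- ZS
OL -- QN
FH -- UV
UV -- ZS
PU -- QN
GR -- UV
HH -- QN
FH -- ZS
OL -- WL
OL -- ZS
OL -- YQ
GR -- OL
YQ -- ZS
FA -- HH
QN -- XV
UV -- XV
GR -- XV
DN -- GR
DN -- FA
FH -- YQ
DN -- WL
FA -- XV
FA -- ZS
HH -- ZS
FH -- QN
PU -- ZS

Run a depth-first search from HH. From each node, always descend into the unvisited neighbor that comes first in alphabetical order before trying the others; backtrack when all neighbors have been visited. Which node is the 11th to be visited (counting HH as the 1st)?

Visit HH
HH → FA
FA → DN
DN → GR
GR → OL
OL → FH
FH → QN
QN → PU
PU → ZS
ZS → UV
UV → XV
ZS → YQ
OL → WL

Visit order: HH, FA, DN, GR, OL, FH, QN, PU, ZS, UV, XV, YQ, WL

XV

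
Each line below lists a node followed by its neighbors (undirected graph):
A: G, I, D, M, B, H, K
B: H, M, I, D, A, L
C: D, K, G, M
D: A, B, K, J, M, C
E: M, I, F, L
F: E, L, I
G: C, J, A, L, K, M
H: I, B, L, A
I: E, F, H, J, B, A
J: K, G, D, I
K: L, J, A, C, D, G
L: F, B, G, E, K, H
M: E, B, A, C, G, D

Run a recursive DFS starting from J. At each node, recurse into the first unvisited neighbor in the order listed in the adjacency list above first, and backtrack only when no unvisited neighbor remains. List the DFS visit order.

Visit J
J → K
K → L
L → F
F → E
E → M
M → B
B → H
H → I
I → A
A → G
G → C
C → D

J, K, L, F, E, M, B, H, I, A, G, C, D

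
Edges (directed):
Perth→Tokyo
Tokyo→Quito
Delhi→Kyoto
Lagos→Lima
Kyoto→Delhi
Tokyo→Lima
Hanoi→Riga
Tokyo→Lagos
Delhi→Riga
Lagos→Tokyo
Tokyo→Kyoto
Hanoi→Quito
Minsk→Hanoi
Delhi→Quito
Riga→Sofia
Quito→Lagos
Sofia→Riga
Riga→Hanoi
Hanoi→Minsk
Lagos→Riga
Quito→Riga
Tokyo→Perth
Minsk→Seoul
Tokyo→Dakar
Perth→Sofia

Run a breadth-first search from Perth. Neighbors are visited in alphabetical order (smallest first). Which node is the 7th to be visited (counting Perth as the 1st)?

Visit Perth; enqueue Sofia, Tokyo → queue [Sofia, Tokyo]
Visit Sofia; enqueue Riga → queue [Tokyo, Riga]
Visit Tokyo; enqueue Dakar, Kyoto, Lagos, Lima, Quito → queue [Riga, Dakar, Kyoto, Lagos, Lima, Quito]
Visit Riga; enqueue Hanoi → queue [Dakar, Kyoto, Lagos, Lima, Quito, Hanoi]
Visit Dakar → queue [Kyoto, Lagos, Lima, Quito, Hanoi]
Visit Kyoto; enqueue Delhi → queue [Lagos, Lima, Quito, Hanoi, Delhi]
Visit Lagos → queue [Lima, Quito, Hanoi, Delhi]
Visit Lima → queue [Quito, Hanoi, Delhi]
Visit Quito → queue [Hanoi, Delhi]
Visit Hanoi; enqueue Minsk → queue [Delhi, Minsk]
Visit Delhi → queue [Minsk]
Visit Minsk; enqueue Seoul → queue [Seoul]
Visit Seoul → queue []

Visit order: Perth, Sofia, Tokyo, Riga, Dakar, Kyoto, Lagos, Lima, Quito, Hanoi, Delhi, Minsk, Seoul

Lagos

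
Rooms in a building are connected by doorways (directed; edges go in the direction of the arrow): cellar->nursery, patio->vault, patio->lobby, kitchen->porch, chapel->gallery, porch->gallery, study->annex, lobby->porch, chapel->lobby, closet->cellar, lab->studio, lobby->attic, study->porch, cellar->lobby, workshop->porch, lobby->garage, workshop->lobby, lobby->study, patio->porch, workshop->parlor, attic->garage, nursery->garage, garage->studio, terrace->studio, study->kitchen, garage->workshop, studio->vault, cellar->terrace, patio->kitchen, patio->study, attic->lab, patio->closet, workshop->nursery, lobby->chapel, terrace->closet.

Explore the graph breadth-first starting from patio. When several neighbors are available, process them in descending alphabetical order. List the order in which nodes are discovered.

Visit patio; enqueue vault, study, porch, lobby, kitchen, closet → queue [vault, study, porch, lobby, kitchen, closet]
Visit vault → queue [study, porch, lobby, kitchen, closet]
Visit study; enqueue annex → queue [porch, lobby, kitchen, closet, annex]
Visit porch; enqueue gallery → queue [lobby, kitchen, closet, annex, gallery]
Visit lobby; enqueue garage, chapel, attic → queue [kitchen, closet, annex, gallery, garage, chapel, attic]
Visit kitchen → queue [closet, annex, gallery, garage, chapel, attic]
Visit closet; enqueue cellar → queue [annex, gallery, garage, chapel, attic, cellar]
Visit annex → queue [gallery, garage, chapel, attic, cellar]
Visit gallery → queue [garage, chapel, attic, cellar]
Visit garage; enqueue workshop, studio → queue [chapel, attic, cellar, workshop, studio]
Visit chapel → queue [attic, cellar, workshop, studio]
Visit attic; enqueue lab → queue [cellar, workshop, studio, lab]
Visit cellar; enqueue terrace, nursery → queue [workshop, studio, lab, terrace, nursery]
Visit workshop; enqueue parlor → queue [studio, lab, terrace, nursery, parlor]
Visit studio → queue [lab, terrace, nursery, parlor]
Visit lab → queue [terrace, nursery, parlor]
Visit terrace → queue [nursery, parlor]
Visit nursery → queue [parlor]
Visit parlor → queue []

patio -> vault -> study -> porch -> lobby -> kitchen -> closet -> annex -> gallery -> garage -> chapel -> attic -> cellar -> workshop -> studio -> lab -> terrace -> nursery -> parlor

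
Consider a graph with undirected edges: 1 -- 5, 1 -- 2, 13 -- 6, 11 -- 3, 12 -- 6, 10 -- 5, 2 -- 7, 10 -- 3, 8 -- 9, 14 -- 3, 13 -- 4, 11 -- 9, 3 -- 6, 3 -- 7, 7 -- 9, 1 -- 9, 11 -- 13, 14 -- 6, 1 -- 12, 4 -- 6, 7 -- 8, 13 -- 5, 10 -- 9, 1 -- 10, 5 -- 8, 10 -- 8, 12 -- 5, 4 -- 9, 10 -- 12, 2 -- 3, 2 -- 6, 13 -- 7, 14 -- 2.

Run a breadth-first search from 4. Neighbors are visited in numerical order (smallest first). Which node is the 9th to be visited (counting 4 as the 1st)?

1

Visit 4; enqueue 6, 9, 13 → queue [6, 9, 13]
Visit 6; enqueue 2, 3, 12, 14 → queue [9, 13, 2, 3, 12, 14]
Visit 9; enqueue 1, 7, 8, 10, 11 → queue [13, 2, 3, 12, 14, 1, 7, 8, 10, 11]
Visit 13; enqueue 5 → queue [2, 3, 12, 14, 1, 7, 8, 10, 11, 5]
Visit 2 → queue [3, 12, 14, 1, 7, 8, 10, 11, 5]
Visit 3 → queue [12, 14, 1, 7, 8, 10, 11, 5]
Visit 12 → queue [14, 1, 7, 8, 10, 11, 5]
Visit 14 → queue [1, 7, 8, 10, 11, 5]
Visit 1 → queue [7, 8, 10, 11, 5]
Visit 7 → queue [8, 10, 11, 5]
Visit 8 → queue [10, 11, 5]
Visit 10 → queue [11, 5]
Visit 11 → queue [5]
Visit 5 → queue []

Visit order: 4, 6, 9, 13, 2, 3, 12, 14, 1, 7, 8, 10, 11, 5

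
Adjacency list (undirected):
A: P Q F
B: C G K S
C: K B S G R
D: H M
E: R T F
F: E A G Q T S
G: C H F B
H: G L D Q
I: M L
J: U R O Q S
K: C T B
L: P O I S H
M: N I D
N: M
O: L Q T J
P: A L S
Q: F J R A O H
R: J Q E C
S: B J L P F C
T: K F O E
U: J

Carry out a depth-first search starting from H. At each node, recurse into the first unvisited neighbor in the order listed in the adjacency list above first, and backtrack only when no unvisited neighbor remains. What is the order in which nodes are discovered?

H, G, C, K, T, F, E, R, J, U, O, L, P, A, Q, S, B, I, M, N, D

Visit H
H → G
G → C
C → K
K → T
T → F
F → E
E → R
R → J
J → U
J → O
O → L
L → P
P → A
A → Q
P → S
S → B
L → I
I → M
M → N
M → D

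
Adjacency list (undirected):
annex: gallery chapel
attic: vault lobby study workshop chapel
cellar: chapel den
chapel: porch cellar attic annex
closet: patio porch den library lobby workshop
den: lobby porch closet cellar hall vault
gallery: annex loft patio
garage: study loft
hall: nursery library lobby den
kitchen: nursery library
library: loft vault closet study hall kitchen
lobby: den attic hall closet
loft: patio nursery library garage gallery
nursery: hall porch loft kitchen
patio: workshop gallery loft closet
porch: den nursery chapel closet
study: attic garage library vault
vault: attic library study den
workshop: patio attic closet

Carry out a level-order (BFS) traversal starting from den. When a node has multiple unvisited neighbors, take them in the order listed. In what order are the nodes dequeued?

Visit den; enqueue lobby, porch, closet, cellar, hall, vault → queue [lobby, porch, closet, cellar, hall, vault]
Visit lobby; enqueue attic → queue [porch, closet, cellar, hall, vault, attic]
Visit porch; enqueue nursery, chapel → queue [closet, cellar, hall, vault, attic, nursery, chapel]
Visit closet; enqueue patio, library, workshop → queue [cellar, hall, vault, attic, nursery, chapel, patio, library, workshop]
Visit cellar → queue [hall, vault, attic, nursery, chapel, patio, library, workshop]
Visit hall → queue [vault, attic, nursery, chapel, patio, library, workshop]
Visit vault; enqueue study → queue [attic, nursery, chapel, patio, library, workshop, study]
Visit attic → queue [nursery, chapel, patio, library, workshop, study]
Visit nursery; enqueue loft, kitchen → queue [chapel, patio, library, workshop, study, loft, kitchen]
Visit chapel; enqueue annex → queue [patio, library, workshop, study, loft, kitchen, annex]
Visit patio; enqueue gallery → queue [library, workshop, study, loft, kitchen, annex, gallery]
Visit library → queue [workshop, study, loft, kitchen, annex, gallery]
Visit workshop → queue [study, loft, kitchen, annex, gallery]
Visit study; enqueue garage → queue [loft, kitchen, annex, gallery, garage]
Visit loft → queue [kitchen, annex, gallery, garage]
Visit kitchen → queue [annex, gallery, garage]
Visit annex → queue [gallery, garage]
Visit gallery → queue [garage]
Visit garage → queue []

den lobby porch closet cellar hall vault attic nursery chapel patio library workshop study loft kitchen annex gallery garage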